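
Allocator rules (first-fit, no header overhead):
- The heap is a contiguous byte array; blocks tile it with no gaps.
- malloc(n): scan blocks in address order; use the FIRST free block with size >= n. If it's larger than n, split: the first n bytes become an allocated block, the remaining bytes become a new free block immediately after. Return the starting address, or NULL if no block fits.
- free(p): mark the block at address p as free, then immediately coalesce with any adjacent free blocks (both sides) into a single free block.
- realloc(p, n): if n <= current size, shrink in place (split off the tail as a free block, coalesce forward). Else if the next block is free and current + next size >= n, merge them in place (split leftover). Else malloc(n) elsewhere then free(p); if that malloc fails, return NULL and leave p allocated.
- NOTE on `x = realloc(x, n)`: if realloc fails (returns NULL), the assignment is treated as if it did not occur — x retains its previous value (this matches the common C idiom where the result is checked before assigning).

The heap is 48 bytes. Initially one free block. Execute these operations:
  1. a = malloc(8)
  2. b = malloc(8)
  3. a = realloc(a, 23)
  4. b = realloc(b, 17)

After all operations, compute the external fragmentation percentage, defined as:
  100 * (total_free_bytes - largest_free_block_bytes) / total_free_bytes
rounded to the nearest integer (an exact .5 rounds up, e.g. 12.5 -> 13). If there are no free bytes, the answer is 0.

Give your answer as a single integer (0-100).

Answer: 47

Derivation:
Op 1: a = malloc(8) -> a = 0; heap: [0-7 ALLOC][8-47 FREE]
Op 2: b = malloc(8) -> b = 8; heap: [0-7 ALLOC][8-15 ALLOC][16-47 FREE]
Op 3: a = realloc(a, 23) -> a = 16; heap: [0-7 FREE][8-15 ALLOC][16-38 ALLOC][39-47 FREE]
Op 4: b = realloc(b, 17) -> NULL (b unchanged); heap: [0-7 FREE][8-15 ALLOC][16-38 ALLOC][39-47 FREE]
Free blocks: [8 9] total_free=17 largest=9 -> 100*(17-9)/17 = 800/17 ≈ 47.059 -> rounds to 47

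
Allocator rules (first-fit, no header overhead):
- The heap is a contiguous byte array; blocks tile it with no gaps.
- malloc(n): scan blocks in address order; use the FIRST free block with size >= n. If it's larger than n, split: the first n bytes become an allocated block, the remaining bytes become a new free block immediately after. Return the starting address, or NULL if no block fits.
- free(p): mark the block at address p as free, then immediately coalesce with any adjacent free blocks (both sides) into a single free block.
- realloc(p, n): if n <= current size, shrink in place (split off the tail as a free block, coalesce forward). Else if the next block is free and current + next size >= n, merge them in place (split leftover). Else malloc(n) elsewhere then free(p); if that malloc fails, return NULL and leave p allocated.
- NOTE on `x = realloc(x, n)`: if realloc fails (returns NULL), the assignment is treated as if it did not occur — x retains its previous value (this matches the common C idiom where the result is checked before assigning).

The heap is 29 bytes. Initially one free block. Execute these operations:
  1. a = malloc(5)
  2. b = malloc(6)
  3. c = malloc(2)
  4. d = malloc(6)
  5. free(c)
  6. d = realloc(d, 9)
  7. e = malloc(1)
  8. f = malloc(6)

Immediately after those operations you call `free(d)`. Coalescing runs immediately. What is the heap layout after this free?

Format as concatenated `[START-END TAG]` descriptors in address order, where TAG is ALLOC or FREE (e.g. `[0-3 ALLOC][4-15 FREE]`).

Op 1: a = malloc(5) -> a = 0; heap: [0-4 ALLOC][5-28 FREE]
Op 2: b = malloc(6) -> b = 5; heap: [0-4 ALLOC][5-10 ALLOC][11-28 FREE]
Op 3: c = malloc(2) -> c = 11; heap: [0-4 ALLOC][5-10 ALLOC][11-12 ALLOC][13-28 FREE]
Op 4: d = malloc(6) -> d = 13; heap: [0-4 ALLOC][5-10 ALLOC][11-12 ALLOC][13-18 ALLOC][19-28 FREE]
Op 5: free(c) -> (freed c); heap: [0-4 ALLOC][5-10 ALLOC][11-12 FREE][13-18 ALLOC][19-28 FREE]
Op 6: d = realloc(d, 9) -> d = 13; heap: [0-4 ALLOC][5-10 ALLOC][11-12 FREE][13-21 ALLOC][22-28 FREE]
Op 7: e = malloc(1) -> e = 11; heap: [0-4 ALLOC][5-10 ALLOC][11-11 ALLOC][12-12 FREE][13-21 ALLOC][22-28 FREE]
Op 8: f = malloc(6) -> f = 22; heap: [0-4 ALLOC][5-10 ALLOC][11-11 ALLOC][12-12 FREE][13-21 ALLOC][22-27 ALLOC][28-28 FREE]
free(d): d = 13 -> block [13-21 ALLOC]; mark free, coalesce with adjacent free neighbors -> [0-4 ALLOC][5-10 ALLOC][11-11 ALLOC][12-21 FREE][22-27 ALLOC][28-28 FREE]

Answer: [0-4 ALLOC][5-10 ALLOC][11-11 ALLOC][12-21 FREE][22-27 ALLOC][28-28 FREE]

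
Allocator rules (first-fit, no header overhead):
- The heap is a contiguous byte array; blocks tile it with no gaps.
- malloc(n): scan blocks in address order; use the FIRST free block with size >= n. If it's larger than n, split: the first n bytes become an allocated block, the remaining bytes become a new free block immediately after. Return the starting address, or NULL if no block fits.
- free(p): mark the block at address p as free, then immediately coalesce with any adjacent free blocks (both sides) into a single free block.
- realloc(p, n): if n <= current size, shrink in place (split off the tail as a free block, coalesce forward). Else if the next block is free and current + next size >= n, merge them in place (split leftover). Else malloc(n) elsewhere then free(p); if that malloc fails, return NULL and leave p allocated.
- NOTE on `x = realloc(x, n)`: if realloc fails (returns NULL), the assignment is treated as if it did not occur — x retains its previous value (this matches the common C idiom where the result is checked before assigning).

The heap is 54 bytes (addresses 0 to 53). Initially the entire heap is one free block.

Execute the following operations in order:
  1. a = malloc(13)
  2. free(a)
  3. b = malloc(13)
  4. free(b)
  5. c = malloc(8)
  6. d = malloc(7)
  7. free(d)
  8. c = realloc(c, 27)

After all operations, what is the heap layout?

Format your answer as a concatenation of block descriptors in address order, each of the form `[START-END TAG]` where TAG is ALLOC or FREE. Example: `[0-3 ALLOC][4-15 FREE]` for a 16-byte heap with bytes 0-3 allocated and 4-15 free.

Answer: [0-26 ALLOC][27-53 FREE]

Derivation:
Op 1: a = malloc(13) -> a = 0; heap: [0-12 ALLOC][13-53 FREE]
Op 2: free(a) -> (freed a); heap: [0-53 FREE]
Op 3: b = malloc(13) -> b = 0; heap: [0-12 ALLOC][13-53 FREE]
Op 4: free(b) -> (freed b); heap: [0-53 FREE]
Op 5: c = malloc(8) -> c = 0; heap: [0-7 ALLOC][8-53 FREE]
Op 6: d = malloc(7) -> d = 8; heap: [0-7 ALLOC][8-14 ALLOC][15-53 FREE]
Op 7: free(d) -> (freed d); heap: [0-7 ALLOC][8-53 FREE]
Op 8: c = realloc(c, 27) -> c = 0; heap: [0-26 ALLOC][27-53 FREE]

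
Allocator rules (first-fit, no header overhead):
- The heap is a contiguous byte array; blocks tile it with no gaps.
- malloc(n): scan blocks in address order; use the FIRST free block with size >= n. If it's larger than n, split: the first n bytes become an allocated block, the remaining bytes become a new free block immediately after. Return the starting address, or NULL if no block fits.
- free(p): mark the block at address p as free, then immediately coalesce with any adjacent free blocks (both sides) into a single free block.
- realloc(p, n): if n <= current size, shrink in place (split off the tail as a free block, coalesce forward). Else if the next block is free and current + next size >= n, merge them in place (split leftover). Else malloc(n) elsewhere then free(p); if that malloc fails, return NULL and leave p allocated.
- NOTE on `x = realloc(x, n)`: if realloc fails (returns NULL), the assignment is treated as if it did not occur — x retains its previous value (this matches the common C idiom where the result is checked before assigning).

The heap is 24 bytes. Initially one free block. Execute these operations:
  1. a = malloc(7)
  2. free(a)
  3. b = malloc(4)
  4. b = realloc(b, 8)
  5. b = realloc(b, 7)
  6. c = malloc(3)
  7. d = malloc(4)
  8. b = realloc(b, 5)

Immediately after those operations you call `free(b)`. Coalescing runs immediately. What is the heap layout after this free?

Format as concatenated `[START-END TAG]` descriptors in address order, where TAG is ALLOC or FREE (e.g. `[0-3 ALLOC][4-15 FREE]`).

Op 1: a = malloc(7) -> a = 0; heap: [0-6 ALLOC][7-23 FREE]
Op 2: free(a) -> (freed a); heap: [0-23 FREE]
Op 3: b = malloc(4) -> b = 0; heap: [0-3 ALLOC][4-23 FREE]
Op 4: b = realloc(b, 8) -> b = 0; heap: [0-7 ALLOC][8-23 FREE]
Op 5: b = realloc(b, 7) -> b = 0; heap: [0-6 ALLOC][7-23 FREE]
Op 6: c = malloc(3) -> c = 7; heap: [0-6 ALLOC][7-9 ALLOC][10-23 FREE]
Op 7: d = malloc(4) -> d = 10; heap: [0-6 ALLOC][7-9 ALLOC][10-13 ALLOC][14-23 FREE]
Op 8: b = realloc(b, 5) -> b = 0; heap: [0-4 ALLOC][5-6 FREE][7-9 ALLOC][10-13 ALLOC][14-23 FREE]
free(b): b = 0 -> block [0-4 ALLOC]; mark free, coalesce with adjacent free neighbors -> [0-6 FREE][7-9 ALLOC][10-13 ALLOC][14-23 FREE]

Answer: [0-6 FREE][7-9 ALLOC][10-13 ALLOC][14-23 FREE]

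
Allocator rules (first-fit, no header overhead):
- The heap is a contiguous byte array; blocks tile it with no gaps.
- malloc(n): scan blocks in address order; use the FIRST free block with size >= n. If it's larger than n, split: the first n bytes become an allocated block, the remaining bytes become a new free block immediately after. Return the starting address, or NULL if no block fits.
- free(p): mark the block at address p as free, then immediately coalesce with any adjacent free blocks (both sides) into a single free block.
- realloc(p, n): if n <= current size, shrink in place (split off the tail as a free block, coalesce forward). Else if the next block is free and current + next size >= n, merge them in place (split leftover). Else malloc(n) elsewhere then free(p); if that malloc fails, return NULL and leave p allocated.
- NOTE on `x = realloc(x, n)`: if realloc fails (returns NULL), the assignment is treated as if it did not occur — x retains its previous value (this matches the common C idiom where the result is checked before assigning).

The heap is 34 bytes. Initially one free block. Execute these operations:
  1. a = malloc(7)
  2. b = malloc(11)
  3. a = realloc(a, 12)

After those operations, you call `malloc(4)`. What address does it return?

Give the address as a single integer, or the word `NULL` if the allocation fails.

Answer: 0

Derivation:
Op 1: a = malloc(7) -> a = 0; heap: [0-6 ALLOC][7-33 FREE]
Op 2: b = malloc(11) -> b = 7; heap: [0-6 ALLOC][7-17 ALLOC][18-33 FREE]
Op 3: a = realloc(a, 12) -> a = 18; heap: [0-6 FREE][7-17 ALLOC][18-29 ALLOC][30-33 FREE]
malloc(4): first-fit scan over [0-6 FREE][7-17 ALLOC][18-29 ALLOC][30-33 FREE] -> 0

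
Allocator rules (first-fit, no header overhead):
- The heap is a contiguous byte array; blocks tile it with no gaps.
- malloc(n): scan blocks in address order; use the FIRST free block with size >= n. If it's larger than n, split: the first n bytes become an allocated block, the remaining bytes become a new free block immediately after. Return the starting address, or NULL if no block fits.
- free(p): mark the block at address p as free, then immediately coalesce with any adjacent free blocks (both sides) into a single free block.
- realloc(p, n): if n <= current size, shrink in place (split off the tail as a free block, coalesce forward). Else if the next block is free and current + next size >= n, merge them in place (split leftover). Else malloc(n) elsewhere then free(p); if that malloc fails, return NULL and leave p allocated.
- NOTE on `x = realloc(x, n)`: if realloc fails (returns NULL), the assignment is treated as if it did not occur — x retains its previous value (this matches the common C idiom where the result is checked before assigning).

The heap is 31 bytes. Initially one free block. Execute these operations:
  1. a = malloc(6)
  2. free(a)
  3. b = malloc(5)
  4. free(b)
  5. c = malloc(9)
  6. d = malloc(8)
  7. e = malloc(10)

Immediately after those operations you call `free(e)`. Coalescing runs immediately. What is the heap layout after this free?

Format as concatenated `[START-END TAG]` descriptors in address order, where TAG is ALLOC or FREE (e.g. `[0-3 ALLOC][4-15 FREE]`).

Op 1: a = malloc(6) -> a = 0; heap: [0-5 ALLOC][6-30 FREE]
Op 2: free(a) -> (freed a); heap: [0-30 FREE]
Op 3: b = malloc(5) -> b = 0; heap: [0-4 ALLOC][5-30 FREE]
Op 4: free(b) -> (freed b); heap: [0-30 FREE]
Op 5: c = malloc(9) -> c = 0; heap: [0-8 ALLOC][9-30 FREE]
Op 6: d = malloc(8) -> d = 9; heap: [0-8 ALLOC][9-16 ALLOC][17-30 FREE]
Op 7: e = malloc(10) -> e = 17; heap: [0-8 ALLOC][9-16 ALLOC][17-26 ALLOC][27-30 FREE]
free(e): e = 17 -> block [17-26 ALLOC]; mark free, coalesce with adjacent free neighbors -> [0-8 ALLOC][9-16 ALLOC][17-30 FREE]

Answer: [0-8 ALLOC][9-16 ALLOC][17-30 FREE]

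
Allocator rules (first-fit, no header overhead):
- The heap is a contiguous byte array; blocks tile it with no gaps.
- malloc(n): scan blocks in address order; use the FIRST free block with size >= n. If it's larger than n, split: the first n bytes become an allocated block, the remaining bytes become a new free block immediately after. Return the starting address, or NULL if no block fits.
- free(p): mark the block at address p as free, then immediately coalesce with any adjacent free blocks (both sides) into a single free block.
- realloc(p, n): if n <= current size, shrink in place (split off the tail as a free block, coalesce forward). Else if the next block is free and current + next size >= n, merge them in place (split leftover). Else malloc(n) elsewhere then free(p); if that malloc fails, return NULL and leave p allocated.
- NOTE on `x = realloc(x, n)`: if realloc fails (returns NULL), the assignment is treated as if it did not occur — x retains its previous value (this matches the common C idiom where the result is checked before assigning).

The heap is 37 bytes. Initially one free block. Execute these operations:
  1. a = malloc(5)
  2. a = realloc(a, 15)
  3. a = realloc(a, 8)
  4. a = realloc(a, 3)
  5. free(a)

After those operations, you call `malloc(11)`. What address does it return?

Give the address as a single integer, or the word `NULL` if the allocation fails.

Op 1: a = malloc(5) -> a = 0; heap: [0-4 ALLOC][5-36 FREE]
Op 2: a = realloc(a, 15) -> a = 0; heap: [0-14 ALLOC][15-36 FREE]
Op 3: a = realloc(a, 8) -> a = 0; heap: [0-7 ALLOC][8-36 FREE]
Op 4: a = realloc(a, 3) -> a = 0; heap: [0-2 ALLOC][3-36 FREE]
Op 5: free(a) -> (freed a); heap: [0-36 FREE]
malloc(11): first-fit scan over [0-36 FREE] -> 0

Answer: 0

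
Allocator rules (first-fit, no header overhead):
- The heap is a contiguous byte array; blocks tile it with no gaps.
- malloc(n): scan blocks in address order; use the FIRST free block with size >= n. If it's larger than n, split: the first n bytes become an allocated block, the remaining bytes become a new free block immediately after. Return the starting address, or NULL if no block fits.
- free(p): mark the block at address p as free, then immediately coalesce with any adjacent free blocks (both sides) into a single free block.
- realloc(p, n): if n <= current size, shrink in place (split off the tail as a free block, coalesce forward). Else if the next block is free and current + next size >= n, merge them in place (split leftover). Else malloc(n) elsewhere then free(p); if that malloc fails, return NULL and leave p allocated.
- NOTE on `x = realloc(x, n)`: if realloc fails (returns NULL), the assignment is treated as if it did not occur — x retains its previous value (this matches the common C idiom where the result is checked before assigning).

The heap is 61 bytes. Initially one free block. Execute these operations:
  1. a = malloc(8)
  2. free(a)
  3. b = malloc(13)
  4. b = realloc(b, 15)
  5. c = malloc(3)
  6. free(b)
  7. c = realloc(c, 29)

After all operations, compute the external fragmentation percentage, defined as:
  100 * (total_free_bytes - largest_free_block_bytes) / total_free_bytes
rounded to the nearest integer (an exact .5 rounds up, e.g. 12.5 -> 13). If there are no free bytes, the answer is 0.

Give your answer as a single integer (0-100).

Answer: 47

Derivation:
Op 1: a = malloc(8) -> a = 0; heap: [0-7 ALLOC][8-60 FREE]
Op 2: free(a) -> (freed a); heap: [0-60 FREE]
Op 3: b = malloc(13) -> b = 0; heap: [0-12 ALLOC][13-60 FREE]
Op 4: b = realloc(b, 15) -> b = 0; heap: [0-14 ALLOC][15-60 FREE]
Op 5: c = malloc(3) -> c = 15; heap: [0-14 ALLOC][15-17 ALLOC][18-60 FREE]
Op 6: free(b) -> (freed b); heap: [0-14 FREE][15-17 ALLOC][18-60 FREE]
Op 7: c = realloc(c, 29) -> c = 15; heap: [0-14 FREE][15-43 ALLOC][44-60 FREE]
Free blocks: [15 17] total_free=32 largest=17 -> 100*(32-17)/32 = 1500/32 = 46.875 -> rounds to 47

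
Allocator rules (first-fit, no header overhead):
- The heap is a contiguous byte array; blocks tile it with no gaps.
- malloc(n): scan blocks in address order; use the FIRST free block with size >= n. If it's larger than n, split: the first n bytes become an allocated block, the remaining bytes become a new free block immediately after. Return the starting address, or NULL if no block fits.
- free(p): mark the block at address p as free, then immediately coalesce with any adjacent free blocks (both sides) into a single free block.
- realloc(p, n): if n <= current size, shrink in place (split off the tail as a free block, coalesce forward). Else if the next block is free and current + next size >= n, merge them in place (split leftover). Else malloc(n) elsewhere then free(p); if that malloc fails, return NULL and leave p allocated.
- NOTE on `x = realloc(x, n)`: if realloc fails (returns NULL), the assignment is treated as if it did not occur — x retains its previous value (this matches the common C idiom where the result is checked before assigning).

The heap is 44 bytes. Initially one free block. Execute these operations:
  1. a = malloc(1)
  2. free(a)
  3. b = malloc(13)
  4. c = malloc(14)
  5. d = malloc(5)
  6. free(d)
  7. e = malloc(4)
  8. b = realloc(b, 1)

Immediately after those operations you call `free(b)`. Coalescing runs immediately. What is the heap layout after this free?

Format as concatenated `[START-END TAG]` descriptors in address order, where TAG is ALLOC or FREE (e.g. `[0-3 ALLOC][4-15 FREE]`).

Op 1: a = malloc(1) -> a = 0; heap: [0-0 ALLOC][1-43 FREE]
Op 2: free(a) -> (freed a); heap: [0-43 FREE]
Op 3: b = malloc(13) -> b = 0; heap: [0-12 ALLOC][13-43 FREE]
Op 4: c = malloc(14) -> c = 13; heap: [0-12 ALLOC][13-26 ALLOC][27-43 FREE]
Op 5: d = malloc(5) -> d = 27; heap: [0-12 ALLOC][13-26 ALLOC][27-31 ALLOC][32-43 FREE]
Op 6: free(d) -> (freed d); heap: [0-12 ALLOC][13-26 ALLOC][27-43 FREE]
Op 7: e = malloc(4) -> e = 27; heap: [0-12 ALLOC][13-26 ALLOC][27-30 ALLOC][31-43 FREE]
Op 8: b = realloc(b, 1) -> b = 0; heap: [0-0 ALLOC][1-12 FREE][13-26 ALLOC][27-30 ALLOC][31-43 FREE]
free(b): b = 0 -> block [0-0 ALLOC]; mark free, coalesce with adjacent free neighbors -> [0-12 FREE][13-26 ALLOC][27-30 ALLOC][31-43 FREE]

Answer: [0-12 FREE][13-26 ALLOC][27-30 ALLOC][31-43 FREE]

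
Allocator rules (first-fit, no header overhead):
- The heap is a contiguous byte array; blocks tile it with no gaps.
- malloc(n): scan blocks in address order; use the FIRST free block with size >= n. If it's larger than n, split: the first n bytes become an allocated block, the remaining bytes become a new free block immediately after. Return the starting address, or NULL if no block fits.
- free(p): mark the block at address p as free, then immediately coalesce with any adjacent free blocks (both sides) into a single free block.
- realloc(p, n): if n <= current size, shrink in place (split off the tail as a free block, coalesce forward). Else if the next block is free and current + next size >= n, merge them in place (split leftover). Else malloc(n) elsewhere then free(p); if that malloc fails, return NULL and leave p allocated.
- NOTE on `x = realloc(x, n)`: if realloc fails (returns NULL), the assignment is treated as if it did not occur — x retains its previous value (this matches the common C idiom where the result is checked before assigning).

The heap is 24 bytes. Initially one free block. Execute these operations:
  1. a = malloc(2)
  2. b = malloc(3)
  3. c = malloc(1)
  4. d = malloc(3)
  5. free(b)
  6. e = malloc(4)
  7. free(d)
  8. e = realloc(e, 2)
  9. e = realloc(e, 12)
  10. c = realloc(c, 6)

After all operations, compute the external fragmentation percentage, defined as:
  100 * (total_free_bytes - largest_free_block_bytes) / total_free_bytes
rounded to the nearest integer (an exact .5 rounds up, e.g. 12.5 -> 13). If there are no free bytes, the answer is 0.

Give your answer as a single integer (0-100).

Answer: 67

Derivation:
Op 1: a = malloc(2) -> a = 0; heap: [0-1 ALLOC][2-23 FREE]
Op 2: b = malloc(3) -> b = 2; heap: [0-1 ALLOC][2-4 ALLOC][5-23 FREE]
Op 3: c = malloc(1) -> c = 5; heap: [0-1 ALLOC][2-4 ALLOC][5-5 ALLOC][6-23 FREE]
Op 4: d = malloc(3) -> d = 6; heap: [0-1 ALLOC][2-4 ALLOC][5-5 ALLOC][6-8 ALLOC][9-23 FREE]
Op 5: free(b) -> (freed b); heap: [0-1 ALLOC][2-4 FREE][5-5 ALLOC][6-8 ALLOC][9-23 FREE]
Op 6: e = malloc(4) -> e = 9; heap: [0-1 ALLOC][2-4 FREE][5-5 ALLOC][6-8 ALLOC][9-12 ALLOC][13-23 FREE]
Op 7: free(d) -> (freed d); heap: [0-1 ALLOC][2-4 FREE][5-5 ALLOC][6-8 FREE][9-12 ALLOC][13-23 FREE]
Op 8: e = realloc(e, 2) -> e = 9; heap: [0-1 ALLOC][2-4 FREE][5-5 ALLOC][6-8 FREE][9-10 ALLOC][11-23 FREE]
Op 9: e = realloc(e, 12) -> e = 9; heap: [0-1 ALLOC][2-4 FREE][5-5 ALLOC][6-8 FREE][9-20 ALLOC][21-23 FREE]
Op 10: c = realloc(c, 6) -> NULL (c unchanged); heap: [0-1 ALLOC][2-4 FREE][5-5 ALLOC][6-8 FREE][9-20 ALLOC][21-23 FREE]
Free blocks: [3 3 3] total_free=9 largest=3 -> 100*(9-3)/9 = 600/9 ≈ 66.667 -> rounds to 67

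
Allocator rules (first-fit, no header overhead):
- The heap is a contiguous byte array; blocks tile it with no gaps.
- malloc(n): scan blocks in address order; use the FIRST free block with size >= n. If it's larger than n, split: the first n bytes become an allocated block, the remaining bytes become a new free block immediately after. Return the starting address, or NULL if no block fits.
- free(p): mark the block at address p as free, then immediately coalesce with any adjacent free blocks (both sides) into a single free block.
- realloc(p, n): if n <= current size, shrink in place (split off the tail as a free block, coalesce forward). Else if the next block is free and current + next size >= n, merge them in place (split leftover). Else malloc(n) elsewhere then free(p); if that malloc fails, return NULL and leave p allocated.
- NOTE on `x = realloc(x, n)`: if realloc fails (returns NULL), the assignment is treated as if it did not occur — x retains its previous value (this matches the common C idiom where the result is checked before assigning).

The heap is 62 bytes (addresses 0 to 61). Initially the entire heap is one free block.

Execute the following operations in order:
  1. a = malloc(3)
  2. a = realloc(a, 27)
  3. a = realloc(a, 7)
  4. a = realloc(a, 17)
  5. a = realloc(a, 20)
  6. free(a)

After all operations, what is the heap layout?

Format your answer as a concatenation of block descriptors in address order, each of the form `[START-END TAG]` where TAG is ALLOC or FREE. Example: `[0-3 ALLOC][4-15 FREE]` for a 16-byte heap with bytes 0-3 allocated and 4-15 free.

Op 1: a = malloc(3) -> a = 0; heap: [0-2 ALLOC][3-61 FREE]
Op 2: a = realloc(a, 27) -> a = 0; heap: [0-26 ALLOC][27-61 FREE]
Op 3: a = realloc(a, 7) -> a = 0; heap: [0-6 ALLOC][7-61 FREE]
Op 4: a = realloc(a, 17) -> a = 0; heap: [0-16 ALLOC][17-61 FREE]
Op 5: a = realloc(a, 20) -> a = 0; heap: [0-19 ALLOC][20-61 FREE]
Op 6: free(a) -> (freed a); heap: [0-61 FREE]

Answer: [0-61 FREE]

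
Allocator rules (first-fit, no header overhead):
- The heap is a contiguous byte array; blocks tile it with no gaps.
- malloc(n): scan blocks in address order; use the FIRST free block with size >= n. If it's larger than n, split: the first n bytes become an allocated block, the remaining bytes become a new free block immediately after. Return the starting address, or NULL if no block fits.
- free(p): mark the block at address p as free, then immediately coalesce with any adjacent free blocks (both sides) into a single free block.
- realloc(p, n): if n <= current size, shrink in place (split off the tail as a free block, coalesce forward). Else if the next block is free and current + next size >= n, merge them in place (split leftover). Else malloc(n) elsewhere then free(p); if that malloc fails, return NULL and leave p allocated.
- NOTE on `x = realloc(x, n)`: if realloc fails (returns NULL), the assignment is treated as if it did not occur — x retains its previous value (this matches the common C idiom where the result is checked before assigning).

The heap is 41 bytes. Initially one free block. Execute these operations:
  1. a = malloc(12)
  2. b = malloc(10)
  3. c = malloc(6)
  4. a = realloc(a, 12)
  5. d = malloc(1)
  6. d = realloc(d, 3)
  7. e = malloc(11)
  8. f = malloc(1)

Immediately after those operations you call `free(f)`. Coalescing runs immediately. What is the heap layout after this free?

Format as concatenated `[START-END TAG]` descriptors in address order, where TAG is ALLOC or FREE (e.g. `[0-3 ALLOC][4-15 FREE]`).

Op 1: a = malloc(12) -> a = 0; heap: [0-11 ALLOC][12-40 FREE]
Op 2: b = malloc(10) -> b = 12; heap: [0-11 ALLOC][12-21 ALLOC][22-40 FREE]
Op 3: c = malloc(6) -> c = 22; heap: [0-11 ALLOC][12-21 ALLOC][22-27 ALLOC][28-40 FREE]
Op 4: a = realloc(a, 12) -> a = 0; heap: [0-11 ALLOC][12-21 ALLOC][22-27 ALLOC][28-40 FREE]
Op 5: d = malloc(1) -> d = 28; heap: [0-11 ALLOC][12-21 ALLOC][22-27 ALLOC][28-28 ALLOC][29-40 FREE]
Op 6: d = realloc(d, 3) -> d = 28; heap: [0-11 ALLOC][12-21 ALLOC][22-27 ALLOC][28-30 ALLOC][31-40 FREE]
Op 7: e = malloc(11) -> e = NULL; heap: [0-11 ALLOC][12-21 ALLOC][22-27 ALLOC][28-30 ALLOC][31-40 FREE]
Op 8: f = malloc(1) -> f = 31; heap: [0-11 ALLOC][12-21 ALLOC][22-27 ALLOC][28-30 ALLOC][31-31 ALLOC][32-40 FREE]
free(f): f = 31 -> block [31-31 ALLOC]; mark free, coalesce with adjacent free neighbors -> [0-11 ALLOC][12-21 ALLOC][22-27 ALLOC][28-30 ALLOC][31-40 FREE]

Answer: [0-11 ALLOC][12-21 ALLOC][22-27 ALLOC][28-30 ALLOC][31-40 FREE]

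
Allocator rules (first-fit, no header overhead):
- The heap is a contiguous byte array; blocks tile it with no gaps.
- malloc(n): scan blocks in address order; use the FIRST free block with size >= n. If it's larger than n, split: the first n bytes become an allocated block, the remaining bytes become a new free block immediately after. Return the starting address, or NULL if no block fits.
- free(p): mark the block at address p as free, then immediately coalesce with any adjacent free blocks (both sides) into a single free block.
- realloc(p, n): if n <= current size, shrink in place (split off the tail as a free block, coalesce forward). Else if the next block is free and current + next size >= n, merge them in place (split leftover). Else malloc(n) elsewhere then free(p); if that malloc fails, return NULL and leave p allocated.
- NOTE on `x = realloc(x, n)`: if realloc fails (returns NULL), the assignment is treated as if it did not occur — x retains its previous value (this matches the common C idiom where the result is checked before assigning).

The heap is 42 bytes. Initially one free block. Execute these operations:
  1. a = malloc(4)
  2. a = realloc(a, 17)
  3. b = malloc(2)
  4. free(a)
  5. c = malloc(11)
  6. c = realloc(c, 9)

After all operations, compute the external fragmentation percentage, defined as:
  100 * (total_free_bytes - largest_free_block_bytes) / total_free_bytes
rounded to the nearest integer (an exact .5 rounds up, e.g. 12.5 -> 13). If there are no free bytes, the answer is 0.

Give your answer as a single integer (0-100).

Op 1: a = malloc(4) -> a = 0; heap: [0-3 ALLOC][4-41 FREE]
Op 2: a = realloc(a, 17) -> a = 0; heap: [0-16 ALLOC][17-41 FREE]
Op 3: b = malloc(2) -> b = 17; heap: [0-16 ALLOC][17-18 ALLOC][19-41 FREE]
Op 4: free(a) -> (freed a); heap: [0-16 FREE][17-18 ALLOC][19-41 FREE]
Op 5: c = malloc(11) -> c = 0; heap: [0-10 ALLOC][11-16 FREE][17-18 ALLOC][19-41 FREE]
Op 6: c = realloc(c, 9) -> c = 0; heap: [0-8 ALLOC][9-16 FREE][17-18 ALLOC][19-41 FREE]
Free blocks: [8 23] total_free=31 largest=23 -> 100*(31-23)/31 = 800/31 ≈ 25.806 -> rounds to 26

Answer: 26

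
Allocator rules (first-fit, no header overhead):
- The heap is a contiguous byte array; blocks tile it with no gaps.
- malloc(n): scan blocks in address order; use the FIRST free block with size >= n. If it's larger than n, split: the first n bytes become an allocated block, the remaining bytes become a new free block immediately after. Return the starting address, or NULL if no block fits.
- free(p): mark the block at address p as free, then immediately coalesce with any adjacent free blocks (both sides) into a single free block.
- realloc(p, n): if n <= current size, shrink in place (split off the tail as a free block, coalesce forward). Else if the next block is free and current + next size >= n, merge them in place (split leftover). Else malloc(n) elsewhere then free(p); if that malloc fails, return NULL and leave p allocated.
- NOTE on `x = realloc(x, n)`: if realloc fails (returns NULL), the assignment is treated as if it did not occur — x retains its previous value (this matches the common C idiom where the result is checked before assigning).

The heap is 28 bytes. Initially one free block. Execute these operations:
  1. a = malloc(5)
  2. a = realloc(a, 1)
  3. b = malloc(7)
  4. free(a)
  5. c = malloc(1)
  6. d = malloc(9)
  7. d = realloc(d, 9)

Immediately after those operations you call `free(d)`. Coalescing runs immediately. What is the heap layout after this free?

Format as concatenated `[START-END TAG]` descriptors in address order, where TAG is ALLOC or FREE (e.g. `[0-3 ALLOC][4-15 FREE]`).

Answer: [0-0 ALLOC][1-7 ALLOC][8-27 FREE]

Derivation:
Op 1: a = malloc(5) -> a = 0; heap: [0-4 ALLOC][5-27 FREE]
Op 2: a = realloc(a, 1) -> a = 0; heap: [0-0 ALLOC][1-27 FREE]
Op 3: b = malloc(7) -> b = 1; heap: [0-0 ALLOC][1-7 ALLOC][8-27 FREE]
Op 4: free(a) -> (freed a); heap: [0-0 FREE][1-7 ALLOC][8-27 FREE]
Op 5: c = malloc(1) -> c = 0; heap: [0-0 ALLOC][1-7 ALLOC][8-27 FREE]
Op 6: d = malloc(9) -> d = 8; heap: [0-0 ALLOC][1-7 ALLOC][8-16 ALLOC][17-27 FREE]
Op 7: d = realloc(d, 9) -> d = 8; heap: [0-0 ALLOC][1-7 ALLOC][8-16 ALLOC][17-27 FREE]
free(d): d = 8 -> block [8-16 ALLOC]; mark free, coalesce with adjacent free neighbors -> [0-0 ALLOC][1-7 ALLOC][8-27 FREE]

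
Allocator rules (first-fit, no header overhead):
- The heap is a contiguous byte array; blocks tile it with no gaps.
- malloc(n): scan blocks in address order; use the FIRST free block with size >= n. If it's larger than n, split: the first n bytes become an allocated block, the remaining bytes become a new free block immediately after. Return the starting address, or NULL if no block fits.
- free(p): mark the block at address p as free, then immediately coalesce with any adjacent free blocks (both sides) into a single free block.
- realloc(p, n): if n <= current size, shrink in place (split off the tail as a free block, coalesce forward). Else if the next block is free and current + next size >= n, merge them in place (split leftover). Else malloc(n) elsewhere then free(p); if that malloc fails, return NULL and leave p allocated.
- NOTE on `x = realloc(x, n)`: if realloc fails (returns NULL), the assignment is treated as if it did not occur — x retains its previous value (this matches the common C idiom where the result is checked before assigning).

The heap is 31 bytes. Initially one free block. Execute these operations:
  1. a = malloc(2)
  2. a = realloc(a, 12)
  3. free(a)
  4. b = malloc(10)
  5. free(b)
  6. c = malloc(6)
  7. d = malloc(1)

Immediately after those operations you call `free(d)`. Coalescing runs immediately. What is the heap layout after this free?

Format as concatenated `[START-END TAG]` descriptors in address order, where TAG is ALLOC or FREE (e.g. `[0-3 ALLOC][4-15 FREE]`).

Op 1: a = malloc(2) -> a = 0; heap: [0-1 ALLOC][2-30 FREE]
Op 2: a = realloc(a, 12) -> a = 0; heap: [0-11 ALLOC][12-30 FREE]
Op 3: free(a) -> (freed a); heap: [0-30 FREE]
Op 4: b = malloc(10) -> b = 0; heap: [0-9 ALLOC][10-30 FREE]
Op 5: free(b) -> (freed b); heap: [0-30 FREE]
Op 6: c = malloc(6) -> c = 0; heap: [0-5 ALLOC][6-30 FREE]
Op 7: d = malloc(1) -> d = 6; heap: [0-5 ALLOC][6-6 ALLOC][7-30 FREE]
free(d): d = 6 -> block [6-6 ALLOC]; mark free, coalesce with adjacent free neighbors -> [0-5 ALLOC][6-30 FREE]

Answer: [0-5 ALLOC][6-30 FREE]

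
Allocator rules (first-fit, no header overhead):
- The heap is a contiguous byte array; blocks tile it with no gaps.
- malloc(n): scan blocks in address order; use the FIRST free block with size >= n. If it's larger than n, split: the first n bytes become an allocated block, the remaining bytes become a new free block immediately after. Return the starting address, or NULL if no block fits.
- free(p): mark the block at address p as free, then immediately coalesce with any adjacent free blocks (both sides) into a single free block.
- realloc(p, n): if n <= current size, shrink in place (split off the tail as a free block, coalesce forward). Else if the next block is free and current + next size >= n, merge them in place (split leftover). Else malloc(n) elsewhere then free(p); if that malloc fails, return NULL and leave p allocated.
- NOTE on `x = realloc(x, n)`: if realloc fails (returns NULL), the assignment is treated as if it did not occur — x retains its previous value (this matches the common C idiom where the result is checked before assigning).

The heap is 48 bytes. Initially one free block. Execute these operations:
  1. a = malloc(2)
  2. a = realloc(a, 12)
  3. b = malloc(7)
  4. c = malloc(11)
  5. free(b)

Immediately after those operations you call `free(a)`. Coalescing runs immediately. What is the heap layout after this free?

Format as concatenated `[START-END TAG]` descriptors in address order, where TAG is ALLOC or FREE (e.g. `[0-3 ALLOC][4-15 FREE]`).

Op 1: a = malloc(2) -> a = 0; heap: [0-1 ALLOC][2-47 FREE]
Op 2: a = realloc(a, 12) -> a = 0; heap: [0-11 ALLOC][12-47 FREE]
Op 3: b = malloc(7) -> b = 12; heap: [0-11 ALLOC][12-18 ALLOC][19-47 FREE]
Op 4: c = malloc(11) -> c = 19; heap: [0-11 ALLOC][12-18 ALLOC][19-29 ALLOC][30-47 FREE]
Op 5: free(b) -> (freed b); heap: [0-11 ALLOC][12-18 FREE][19-29 ALLOC][30-47 FREE]
free(a): a = 0 -> block [0-11 ALLOC]; mark free, coalesce with adjacent free neighbors -> [0-18 FREE][19-29 ALLOC][30-47 FREE]

Answer: [0-18 FREE][19-29 ALLOC][30-47 FREE]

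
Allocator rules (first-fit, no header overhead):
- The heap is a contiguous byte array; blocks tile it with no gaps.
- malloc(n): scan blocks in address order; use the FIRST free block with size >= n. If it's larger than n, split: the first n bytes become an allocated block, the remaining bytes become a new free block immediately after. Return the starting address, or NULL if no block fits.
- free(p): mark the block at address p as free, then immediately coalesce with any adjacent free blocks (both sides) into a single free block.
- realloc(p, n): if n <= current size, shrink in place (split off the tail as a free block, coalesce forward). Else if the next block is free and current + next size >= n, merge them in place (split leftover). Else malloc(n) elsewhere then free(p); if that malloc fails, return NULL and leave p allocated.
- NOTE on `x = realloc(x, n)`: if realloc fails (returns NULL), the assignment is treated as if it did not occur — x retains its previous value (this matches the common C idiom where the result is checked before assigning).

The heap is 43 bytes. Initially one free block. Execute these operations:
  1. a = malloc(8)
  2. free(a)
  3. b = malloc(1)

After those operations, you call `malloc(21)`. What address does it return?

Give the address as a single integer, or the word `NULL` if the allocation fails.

Answer: 1

Derivation:
Op 1: a = malloc(8) -> a = 0; heap: [0-7 ALLOC][8-42 FREE]
Op 2: free(a) -> (freed a); heap: [0-42 FREE]
Op 3: b = malloc(1) -> b = 0; heap: [0-0 ALLOC][1-42 FREE]
malloc(21): first-fit scan over [0-0 ALLOC][1-42 FREE] -> 1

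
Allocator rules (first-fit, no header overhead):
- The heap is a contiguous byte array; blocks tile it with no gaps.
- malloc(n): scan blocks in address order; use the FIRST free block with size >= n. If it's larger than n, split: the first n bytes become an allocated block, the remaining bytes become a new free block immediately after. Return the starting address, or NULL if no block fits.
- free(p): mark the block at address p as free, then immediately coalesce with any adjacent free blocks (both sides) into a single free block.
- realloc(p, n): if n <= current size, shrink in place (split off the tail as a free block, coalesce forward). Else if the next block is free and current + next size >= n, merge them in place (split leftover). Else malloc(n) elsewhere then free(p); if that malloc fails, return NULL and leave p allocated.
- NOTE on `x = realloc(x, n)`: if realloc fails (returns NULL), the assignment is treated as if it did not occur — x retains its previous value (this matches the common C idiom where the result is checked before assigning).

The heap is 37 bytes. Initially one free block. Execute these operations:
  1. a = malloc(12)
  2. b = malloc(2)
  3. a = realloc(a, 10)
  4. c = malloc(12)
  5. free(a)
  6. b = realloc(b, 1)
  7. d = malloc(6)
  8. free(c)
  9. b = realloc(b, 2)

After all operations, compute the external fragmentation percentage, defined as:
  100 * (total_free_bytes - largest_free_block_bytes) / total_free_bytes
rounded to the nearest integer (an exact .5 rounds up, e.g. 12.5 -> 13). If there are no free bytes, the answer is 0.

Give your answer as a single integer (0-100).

Answer: 21

Derivation:
Op 1: a = malloc(12) -> a = 0; heap: [0-11 ALLOC][12-36 FREE]
Op 2: b = malloc(2) -> b = 12; heap: [0-11 ALLOC][12-13 ALLOC][14-36 FREE]
Op 3: a = realloc(a, 10) -> a = 0; heap: [0-9 ALLOC][10-11 FREE][12-13 ALLOC][14-36 FREE]
Op 4: c = malloc(12) -> c = 14; heap: [0-9 ALLOC][10-11 FREE][12-13 ALLOC][14-25 ALLOC][26-36 FREE]
Op 5: free(a) -> (freed a); heap: [0-11 FREE][12-13 ALLOC][14-25 ALLOC][26-36 FREE]
Op 6: b = realloc(b, 1) -> b = 12; heap: [0-11 FREE][12-12 ALLOC][13-13 FREE][14-25 ALLOC][26-36 FREE]
Op 7: d = malloc(6) -> d = 0; heap: [0-5 ALLOC][6-11 FREE][12-12 ALLOC][13-13 FREE][14-25 ALLOC][26-36 FREE]
Op 8: free(c) -> (freed c); heap: [0-5 ALLOC][6-11 FREE][12-12 ALLOC][13-36 FREE]
Op 9: b = realloc(b, 2) -> b = 12; heap: [0-5 ALLOC][6-11 FREE][12-13 ALLOC][14-36 FREE]
Free blocks: [6 23] total_free=29 largest=23 -> 100*(29-23)/29 = 600/29 ≈ 20.690 -> rounds to 21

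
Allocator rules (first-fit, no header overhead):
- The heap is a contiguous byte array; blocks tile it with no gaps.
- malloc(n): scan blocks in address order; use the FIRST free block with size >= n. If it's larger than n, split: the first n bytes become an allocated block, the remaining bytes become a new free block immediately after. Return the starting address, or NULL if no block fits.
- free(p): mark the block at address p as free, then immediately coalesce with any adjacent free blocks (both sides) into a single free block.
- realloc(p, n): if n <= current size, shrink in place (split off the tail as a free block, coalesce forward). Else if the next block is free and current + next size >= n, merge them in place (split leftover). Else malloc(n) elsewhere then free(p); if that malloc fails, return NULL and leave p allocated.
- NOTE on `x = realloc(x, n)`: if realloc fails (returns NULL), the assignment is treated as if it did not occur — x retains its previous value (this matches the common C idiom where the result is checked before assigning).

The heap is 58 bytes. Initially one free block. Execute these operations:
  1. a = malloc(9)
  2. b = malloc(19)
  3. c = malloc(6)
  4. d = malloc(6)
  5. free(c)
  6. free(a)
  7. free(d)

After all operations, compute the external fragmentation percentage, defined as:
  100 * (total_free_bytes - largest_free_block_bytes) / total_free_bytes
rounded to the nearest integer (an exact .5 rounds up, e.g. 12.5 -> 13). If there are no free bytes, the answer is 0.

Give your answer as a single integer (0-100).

Answer: 23

Derivation:
Op 1: a = malloc(9) -> a = 0; heap: [0-8 ALLOC][9-57 FREE]
Op 2: b = malloc(19) -> b = 9; heap: [0-8 ALLOC][9-27 ALLOC][28-57 FREE]
Op 3: c = malloc(6) -> c = 28; heap: [0-8 ALLOC][9-27 ALLOC][28-33 ALLOC][34-57 FREE]
Op 4: d = malloc(6) -> d = 34; heap: [0-8 ALLOC][9-27 ALLOC][28-33 ALLOC][34-39 ALLOC][40-57 FREE]
Op 5: free(c) -> (freed c); heap: [0-8 ALLOC][9-27 ALLOC][28-33 FREE][34-39 ALLOC][40-57 FREE]
Op 6: free(a) -> (freed a); heap: [0-8 FREE][9-27 ALLOC][28-33 FREE][34-39 ALLOC][40-57 FREE]
Op 7: free(d) -> (freed d); heap: [0-8 FREE][9-27 ALLOC][28-57 FREE]
Free blocks: [9 30] total_free=39 largest=30 -> 100*(39-30)/39 = 900/39 ≈ 23.077 -> rounds to 23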